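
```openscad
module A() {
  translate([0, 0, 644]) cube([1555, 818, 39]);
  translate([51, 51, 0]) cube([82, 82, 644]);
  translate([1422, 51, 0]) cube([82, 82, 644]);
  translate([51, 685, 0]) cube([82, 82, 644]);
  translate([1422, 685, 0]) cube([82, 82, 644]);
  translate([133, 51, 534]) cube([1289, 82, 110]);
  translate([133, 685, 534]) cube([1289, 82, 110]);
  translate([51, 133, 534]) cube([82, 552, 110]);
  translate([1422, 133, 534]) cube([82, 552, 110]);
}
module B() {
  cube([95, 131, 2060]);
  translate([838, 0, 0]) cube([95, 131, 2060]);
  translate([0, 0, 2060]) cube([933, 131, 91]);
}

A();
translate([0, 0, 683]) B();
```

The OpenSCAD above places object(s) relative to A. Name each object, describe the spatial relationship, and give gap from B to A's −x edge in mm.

A is a table. B is a door frame. The door frame is on top of the table. The gap from the door frame to the table's −x edge is 0 mm.

The door frame's min-x is at 0; the table's min-x is 0; gap = 0 mm.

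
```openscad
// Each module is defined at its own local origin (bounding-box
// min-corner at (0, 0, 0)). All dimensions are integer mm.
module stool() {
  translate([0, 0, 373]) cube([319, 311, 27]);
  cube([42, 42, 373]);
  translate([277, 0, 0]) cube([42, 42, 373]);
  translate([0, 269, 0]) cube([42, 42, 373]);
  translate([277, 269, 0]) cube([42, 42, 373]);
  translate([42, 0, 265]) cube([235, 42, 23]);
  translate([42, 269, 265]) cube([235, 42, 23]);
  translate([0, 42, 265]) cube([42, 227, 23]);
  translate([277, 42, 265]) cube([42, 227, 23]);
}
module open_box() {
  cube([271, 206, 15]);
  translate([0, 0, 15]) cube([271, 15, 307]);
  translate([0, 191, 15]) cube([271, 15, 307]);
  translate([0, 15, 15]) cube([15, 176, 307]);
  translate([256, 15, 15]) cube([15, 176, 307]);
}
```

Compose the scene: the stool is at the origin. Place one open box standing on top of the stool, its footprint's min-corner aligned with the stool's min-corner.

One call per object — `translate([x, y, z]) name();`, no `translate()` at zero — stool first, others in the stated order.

stool();
translate([0, 0, 400]) open_box();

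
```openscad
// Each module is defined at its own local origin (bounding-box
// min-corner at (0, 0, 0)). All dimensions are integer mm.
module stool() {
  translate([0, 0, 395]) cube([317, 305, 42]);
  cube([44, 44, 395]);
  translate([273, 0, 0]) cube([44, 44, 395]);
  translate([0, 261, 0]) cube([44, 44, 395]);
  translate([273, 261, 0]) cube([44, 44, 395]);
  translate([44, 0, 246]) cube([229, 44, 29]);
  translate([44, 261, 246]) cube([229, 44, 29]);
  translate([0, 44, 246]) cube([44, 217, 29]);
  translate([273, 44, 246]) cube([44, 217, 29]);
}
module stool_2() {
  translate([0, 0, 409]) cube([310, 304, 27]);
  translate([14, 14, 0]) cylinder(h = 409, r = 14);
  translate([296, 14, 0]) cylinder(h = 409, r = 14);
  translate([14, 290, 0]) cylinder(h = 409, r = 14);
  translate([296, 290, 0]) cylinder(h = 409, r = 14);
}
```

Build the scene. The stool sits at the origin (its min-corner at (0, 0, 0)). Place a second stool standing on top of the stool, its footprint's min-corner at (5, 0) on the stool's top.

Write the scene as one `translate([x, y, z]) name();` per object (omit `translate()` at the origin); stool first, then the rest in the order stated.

stool();
translate([5, 0, 437]) stool_2();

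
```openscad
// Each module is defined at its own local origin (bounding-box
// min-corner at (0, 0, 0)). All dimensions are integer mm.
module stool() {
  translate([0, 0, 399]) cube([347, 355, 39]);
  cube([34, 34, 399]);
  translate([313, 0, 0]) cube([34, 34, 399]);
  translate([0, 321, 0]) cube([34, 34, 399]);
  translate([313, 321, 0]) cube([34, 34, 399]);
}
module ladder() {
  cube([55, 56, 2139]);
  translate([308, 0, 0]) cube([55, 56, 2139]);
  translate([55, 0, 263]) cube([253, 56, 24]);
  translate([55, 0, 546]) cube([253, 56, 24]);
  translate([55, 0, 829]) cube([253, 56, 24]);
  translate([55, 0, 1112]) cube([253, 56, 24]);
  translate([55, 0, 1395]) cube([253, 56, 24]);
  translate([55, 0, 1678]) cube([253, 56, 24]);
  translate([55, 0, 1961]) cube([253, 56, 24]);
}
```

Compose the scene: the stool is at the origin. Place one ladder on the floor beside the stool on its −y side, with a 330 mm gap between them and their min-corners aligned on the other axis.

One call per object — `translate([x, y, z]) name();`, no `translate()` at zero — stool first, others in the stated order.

stool();
translate([0, -386, 0]) ladder();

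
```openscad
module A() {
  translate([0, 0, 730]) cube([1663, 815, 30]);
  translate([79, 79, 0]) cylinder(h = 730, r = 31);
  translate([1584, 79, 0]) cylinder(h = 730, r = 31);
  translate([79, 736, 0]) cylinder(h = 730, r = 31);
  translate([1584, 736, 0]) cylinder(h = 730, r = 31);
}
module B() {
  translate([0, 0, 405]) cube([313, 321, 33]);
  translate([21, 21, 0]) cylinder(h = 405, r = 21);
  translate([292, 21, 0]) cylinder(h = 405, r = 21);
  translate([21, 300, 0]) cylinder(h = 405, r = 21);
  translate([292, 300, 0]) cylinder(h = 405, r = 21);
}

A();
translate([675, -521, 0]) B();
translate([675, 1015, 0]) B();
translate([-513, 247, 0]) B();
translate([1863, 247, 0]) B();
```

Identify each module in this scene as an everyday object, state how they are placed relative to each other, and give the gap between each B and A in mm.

Each stool's nearest face is 200 mm from the table's bounding box.

A is a table. B is a stool. Four stools sit around the table at the −y, +y, −x, +x sides. The gap between each stool and the table is 200 mm.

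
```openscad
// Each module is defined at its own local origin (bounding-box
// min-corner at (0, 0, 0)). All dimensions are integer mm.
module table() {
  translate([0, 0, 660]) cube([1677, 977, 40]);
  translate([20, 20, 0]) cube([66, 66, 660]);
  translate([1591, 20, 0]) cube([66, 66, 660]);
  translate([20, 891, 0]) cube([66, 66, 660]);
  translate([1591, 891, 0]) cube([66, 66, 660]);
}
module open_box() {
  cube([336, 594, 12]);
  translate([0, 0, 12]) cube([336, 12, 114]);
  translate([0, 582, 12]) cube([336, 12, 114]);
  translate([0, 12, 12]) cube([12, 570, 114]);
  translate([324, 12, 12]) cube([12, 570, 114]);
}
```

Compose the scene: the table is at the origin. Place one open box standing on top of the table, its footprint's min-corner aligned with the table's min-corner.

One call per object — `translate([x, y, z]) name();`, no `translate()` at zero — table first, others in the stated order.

table();
translate([0, 0, 700]) open_box();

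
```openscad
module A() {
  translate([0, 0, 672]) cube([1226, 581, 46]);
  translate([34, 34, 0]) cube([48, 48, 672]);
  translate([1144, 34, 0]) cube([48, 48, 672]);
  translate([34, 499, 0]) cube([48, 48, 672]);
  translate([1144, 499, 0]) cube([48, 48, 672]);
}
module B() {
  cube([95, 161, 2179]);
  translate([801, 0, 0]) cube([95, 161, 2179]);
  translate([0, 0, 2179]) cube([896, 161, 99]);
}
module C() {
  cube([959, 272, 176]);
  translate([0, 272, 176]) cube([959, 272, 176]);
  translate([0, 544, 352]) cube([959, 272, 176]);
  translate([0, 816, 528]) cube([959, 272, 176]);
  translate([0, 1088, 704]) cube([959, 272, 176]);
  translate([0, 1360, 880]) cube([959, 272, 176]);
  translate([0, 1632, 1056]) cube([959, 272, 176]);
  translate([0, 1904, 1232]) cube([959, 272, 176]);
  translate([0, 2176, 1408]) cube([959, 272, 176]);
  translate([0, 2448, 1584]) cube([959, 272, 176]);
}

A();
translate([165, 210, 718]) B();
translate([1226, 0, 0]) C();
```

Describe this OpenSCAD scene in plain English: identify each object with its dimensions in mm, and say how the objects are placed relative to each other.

A is a table: top 1226 mm (x) × 581 mm (y), 46 mm thick, upper face at z = 718 mm, on four 48×48 mm square legs, each inset 34 mm from the nearest pair of top edges, running from z = 0 to the bottom of the top.

B is a door frame. The clear opening is 706 mm wide and 2179 mm high. Two 95 mm wide jambs, 161 mm deep, stand either side of the opening from the floor to the top of the opening. A 99 mm thick head sits across the top of both jambs, spanning the full outside width of the frame.

C is a run of 10 identical solid stair steps. Each tread is 959×272 mm and each step block is 176 mm high. Step 1 rests on the floor; step k is offset from step 1 by (k−1)×272 mm in y and (k−1)×176 mm in z.

The door frame is on top of the table, centred. The staircase is against the table's +x side, with their −y faces flush.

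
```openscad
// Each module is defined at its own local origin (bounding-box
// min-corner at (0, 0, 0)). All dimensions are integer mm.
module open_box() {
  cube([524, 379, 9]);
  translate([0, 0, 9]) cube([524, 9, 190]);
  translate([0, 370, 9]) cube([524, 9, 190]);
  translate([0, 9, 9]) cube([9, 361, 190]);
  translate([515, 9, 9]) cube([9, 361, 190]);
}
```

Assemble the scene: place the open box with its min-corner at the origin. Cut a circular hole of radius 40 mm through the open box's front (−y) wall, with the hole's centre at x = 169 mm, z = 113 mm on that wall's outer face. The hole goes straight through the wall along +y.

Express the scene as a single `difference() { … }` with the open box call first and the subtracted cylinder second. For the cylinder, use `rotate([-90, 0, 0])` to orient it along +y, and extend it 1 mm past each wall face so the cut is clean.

difference() {
  open_box();
  translate([169, -1, 113]) rotate([-90, 0, 0]) cylinder(h = 11, r = 40);
}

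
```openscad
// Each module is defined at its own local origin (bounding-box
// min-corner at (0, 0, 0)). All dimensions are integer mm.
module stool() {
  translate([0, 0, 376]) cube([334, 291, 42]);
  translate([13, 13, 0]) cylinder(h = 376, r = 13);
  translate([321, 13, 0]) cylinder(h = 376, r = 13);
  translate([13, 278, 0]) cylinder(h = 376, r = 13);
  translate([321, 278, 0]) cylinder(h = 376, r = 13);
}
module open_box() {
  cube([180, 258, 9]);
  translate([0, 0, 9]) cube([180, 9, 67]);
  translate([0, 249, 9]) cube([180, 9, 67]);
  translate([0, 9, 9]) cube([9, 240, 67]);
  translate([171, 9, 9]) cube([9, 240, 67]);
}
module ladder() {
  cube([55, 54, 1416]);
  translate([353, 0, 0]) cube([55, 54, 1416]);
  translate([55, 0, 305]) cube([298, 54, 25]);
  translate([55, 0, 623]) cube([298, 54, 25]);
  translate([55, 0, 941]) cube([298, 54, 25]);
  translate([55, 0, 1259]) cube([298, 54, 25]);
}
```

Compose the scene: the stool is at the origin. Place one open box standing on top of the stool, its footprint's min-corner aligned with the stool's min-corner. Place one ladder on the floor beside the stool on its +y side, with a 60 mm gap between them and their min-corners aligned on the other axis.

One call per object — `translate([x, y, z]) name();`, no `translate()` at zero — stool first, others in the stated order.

stool();
translate([0, 0, 418]) open_box();
translate([0, 351, 0]) ladder();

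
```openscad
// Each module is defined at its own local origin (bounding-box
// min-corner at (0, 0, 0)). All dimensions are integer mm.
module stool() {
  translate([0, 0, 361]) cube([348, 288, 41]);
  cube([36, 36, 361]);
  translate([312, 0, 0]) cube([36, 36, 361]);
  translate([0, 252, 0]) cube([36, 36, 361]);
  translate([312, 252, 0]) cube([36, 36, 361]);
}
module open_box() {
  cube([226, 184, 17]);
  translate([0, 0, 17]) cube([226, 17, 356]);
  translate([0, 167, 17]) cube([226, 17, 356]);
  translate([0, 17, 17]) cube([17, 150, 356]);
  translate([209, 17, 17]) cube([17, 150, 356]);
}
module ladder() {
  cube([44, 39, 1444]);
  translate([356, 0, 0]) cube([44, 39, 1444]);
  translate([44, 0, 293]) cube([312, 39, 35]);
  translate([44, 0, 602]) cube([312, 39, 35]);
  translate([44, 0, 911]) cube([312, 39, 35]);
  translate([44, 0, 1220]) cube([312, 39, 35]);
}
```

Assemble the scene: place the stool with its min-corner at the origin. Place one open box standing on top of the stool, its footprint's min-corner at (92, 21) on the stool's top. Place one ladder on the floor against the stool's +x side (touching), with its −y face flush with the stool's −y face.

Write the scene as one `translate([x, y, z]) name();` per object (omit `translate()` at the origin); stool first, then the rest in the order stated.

stool();
translate([92, 21, 402]) open_box();
translate([348, 0, 0]) ladder();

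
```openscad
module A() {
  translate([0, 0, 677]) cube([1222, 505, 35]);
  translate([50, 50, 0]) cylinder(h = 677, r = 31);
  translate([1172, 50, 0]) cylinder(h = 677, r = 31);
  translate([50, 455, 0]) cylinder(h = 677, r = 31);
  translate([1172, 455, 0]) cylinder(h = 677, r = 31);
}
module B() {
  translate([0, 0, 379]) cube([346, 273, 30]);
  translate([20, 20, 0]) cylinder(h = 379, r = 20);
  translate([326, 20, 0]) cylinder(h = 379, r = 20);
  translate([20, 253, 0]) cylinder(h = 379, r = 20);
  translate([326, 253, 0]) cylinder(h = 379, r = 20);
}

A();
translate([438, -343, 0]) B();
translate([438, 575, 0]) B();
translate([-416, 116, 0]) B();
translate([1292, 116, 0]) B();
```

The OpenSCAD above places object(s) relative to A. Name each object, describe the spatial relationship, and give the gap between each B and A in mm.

A is a table. B is a stool. Four stools sit around the table at the −y, +y, −x, +x sides. The gap between each stool and the table is 70 mm.

Each stool's nearest face is 70 mm from the table's bounding box.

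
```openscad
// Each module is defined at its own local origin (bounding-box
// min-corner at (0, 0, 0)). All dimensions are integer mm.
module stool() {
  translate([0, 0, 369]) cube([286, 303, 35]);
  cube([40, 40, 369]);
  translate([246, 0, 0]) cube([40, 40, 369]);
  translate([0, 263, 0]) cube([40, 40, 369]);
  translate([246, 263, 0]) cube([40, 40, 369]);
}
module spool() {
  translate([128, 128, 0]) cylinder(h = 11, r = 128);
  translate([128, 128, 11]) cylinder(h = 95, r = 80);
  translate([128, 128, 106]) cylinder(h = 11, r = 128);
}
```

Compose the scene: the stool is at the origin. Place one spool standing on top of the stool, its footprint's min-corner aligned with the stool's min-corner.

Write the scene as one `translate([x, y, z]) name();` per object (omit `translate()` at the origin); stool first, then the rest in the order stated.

stool();
translate([0, 0, 404]) spool();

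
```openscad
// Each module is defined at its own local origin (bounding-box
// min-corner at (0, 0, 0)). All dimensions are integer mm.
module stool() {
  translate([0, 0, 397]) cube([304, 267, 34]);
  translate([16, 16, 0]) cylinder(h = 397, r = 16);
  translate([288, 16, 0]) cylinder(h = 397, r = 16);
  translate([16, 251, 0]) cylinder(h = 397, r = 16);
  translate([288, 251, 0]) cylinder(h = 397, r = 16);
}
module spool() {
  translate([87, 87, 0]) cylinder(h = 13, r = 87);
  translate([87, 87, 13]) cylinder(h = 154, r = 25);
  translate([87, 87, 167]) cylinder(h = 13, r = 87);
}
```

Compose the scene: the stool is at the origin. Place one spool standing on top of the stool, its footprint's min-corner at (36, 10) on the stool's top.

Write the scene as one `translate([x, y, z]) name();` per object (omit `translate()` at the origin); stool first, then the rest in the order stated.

stool();
translate([36, 10, 431]) spool();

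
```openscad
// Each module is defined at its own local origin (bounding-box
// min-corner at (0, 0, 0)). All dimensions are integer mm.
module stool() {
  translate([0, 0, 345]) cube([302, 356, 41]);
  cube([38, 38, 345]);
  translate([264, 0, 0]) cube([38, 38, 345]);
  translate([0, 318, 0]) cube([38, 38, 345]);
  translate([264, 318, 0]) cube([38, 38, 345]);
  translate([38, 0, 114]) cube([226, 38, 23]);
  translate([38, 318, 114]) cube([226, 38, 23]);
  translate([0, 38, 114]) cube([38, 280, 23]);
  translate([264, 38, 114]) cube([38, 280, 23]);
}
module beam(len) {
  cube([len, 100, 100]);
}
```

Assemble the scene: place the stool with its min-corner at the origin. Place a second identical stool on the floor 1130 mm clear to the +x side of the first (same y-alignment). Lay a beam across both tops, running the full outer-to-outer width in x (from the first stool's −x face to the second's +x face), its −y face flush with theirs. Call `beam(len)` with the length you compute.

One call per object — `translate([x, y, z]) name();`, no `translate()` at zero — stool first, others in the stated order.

stool();
translate([1432, 0, 0]) stool();
translate([0, 0, 386]) beam(1734);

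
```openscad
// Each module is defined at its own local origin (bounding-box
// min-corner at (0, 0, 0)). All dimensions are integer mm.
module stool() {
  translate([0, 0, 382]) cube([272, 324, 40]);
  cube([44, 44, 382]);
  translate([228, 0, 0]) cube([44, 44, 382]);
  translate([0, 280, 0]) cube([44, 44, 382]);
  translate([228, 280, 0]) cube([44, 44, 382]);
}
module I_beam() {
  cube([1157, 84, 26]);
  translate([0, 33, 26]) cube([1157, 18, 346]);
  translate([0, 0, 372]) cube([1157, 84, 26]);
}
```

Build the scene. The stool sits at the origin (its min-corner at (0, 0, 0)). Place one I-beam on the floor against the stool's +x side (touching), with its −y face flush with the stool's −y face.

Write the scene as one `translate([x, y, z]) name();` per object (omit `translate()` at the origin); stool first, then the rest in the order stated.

stool();
translate([272, 0, 0]) I_beam();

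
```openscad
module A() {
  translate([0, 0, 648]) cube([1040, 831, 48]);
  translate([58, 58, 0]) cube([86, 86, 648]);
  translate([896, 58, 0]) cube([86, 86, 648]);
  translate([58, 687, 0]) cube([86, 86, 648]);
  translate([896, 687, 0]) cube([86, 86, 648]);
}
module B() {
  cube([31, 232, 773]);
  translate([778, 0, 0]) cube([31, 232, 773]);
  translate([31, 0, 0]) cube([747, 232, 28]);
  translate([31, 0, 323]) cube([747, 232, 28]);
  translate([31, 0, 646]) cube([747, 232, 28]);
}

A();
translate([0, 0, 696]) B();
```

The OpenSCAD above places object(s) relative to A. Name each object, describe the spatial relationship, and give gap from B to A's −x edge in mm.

A is a table. B is a bookshelf. The bookshelf is on top of the table. The gap from the bookshelf to the table's −x edge is 0 mm.

The bookshelf's min-x is at 0; the table's min-x is 0; gap = 0 mm.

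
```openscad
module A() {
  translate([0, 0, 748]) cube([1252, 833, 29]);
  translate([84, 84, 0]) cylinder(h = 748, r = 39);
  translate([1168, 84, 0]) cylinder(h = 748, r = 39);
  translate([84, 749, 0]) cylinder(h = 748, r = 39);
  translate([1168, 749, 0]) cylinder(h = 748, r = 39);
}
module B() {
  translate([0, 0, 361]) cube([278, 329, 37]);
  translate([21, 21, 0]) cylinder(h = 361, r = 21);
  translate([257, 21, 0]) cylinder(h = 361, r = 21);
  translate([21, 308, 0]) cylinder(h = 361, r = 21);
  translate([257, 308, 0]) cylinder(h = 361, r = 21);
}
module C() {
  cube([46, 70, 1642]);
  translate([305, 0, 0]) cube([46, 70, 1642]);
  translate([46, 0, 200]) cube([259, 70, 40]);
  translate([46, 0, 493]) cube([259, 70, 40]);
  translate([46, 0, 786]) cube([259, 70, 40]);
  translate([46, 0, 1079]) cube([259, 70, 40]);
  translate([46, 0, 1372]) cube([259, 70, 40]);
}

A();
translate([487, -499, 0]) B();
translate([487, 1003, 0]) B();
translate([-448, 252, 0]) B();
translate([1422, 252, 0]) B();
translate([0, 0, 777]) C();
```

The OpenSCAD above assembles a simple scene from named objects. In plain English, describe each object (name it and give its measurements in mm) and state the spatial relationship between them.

A is a table: top 1252 mm (x) × 833 mm (y), 29 mm thick, upper face at z = 777 mm, on four round legs of 78 mm diameter, each leg's bounding box inset 45 mm from the nearest pair of top edges, running from z = 0 to the bottom of the top.

B is a four-legged stool. The seat is 278×329 mm, 37 mm thick, top at z = 398 mm. It stands on four round legs, each 42 mm in diameter, from z = 0 to the seat underside, each leg's axis is inset half a diameter from the nearest pair of seat edges (so the leg's bounding box is flush with the corner).

C is a wooden ladder with two side rails of 46×70 mm section and 1642 mm height, set 351 mm apart overall. Between them run 5 rectangular rungs (70 mm deep, 40 mm thick), front faces flush with the rails' −y face. The bottom of the first rung is 200 mm above the floor and each subsequent rung is 293 mm higher than the one below.

Four stools sit around the table at the −y, +y, −x, +x sides. The ladder is on top of the table.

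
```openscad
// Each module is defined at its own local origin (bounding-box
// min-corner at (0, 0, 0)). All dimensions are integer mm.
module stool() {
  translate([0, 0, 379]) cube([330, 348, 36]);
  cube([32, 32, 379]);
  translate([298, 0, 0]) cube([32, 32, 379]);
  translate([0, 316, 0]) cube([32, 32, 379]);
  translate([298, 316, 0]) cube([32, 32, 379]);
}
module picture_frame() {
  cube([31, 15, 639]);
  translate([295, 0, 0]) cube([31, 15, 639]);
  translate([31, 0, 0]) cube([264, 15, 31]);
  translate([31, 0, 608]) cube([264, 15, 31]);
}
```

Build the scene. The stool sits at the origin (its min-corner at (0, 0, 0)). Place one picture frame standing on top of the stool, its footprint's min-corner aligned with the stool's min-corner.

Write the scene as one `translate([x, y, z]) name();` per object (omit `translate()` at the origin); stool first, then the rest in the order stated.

stool();
translate([0, 0, 415]) picture_frame();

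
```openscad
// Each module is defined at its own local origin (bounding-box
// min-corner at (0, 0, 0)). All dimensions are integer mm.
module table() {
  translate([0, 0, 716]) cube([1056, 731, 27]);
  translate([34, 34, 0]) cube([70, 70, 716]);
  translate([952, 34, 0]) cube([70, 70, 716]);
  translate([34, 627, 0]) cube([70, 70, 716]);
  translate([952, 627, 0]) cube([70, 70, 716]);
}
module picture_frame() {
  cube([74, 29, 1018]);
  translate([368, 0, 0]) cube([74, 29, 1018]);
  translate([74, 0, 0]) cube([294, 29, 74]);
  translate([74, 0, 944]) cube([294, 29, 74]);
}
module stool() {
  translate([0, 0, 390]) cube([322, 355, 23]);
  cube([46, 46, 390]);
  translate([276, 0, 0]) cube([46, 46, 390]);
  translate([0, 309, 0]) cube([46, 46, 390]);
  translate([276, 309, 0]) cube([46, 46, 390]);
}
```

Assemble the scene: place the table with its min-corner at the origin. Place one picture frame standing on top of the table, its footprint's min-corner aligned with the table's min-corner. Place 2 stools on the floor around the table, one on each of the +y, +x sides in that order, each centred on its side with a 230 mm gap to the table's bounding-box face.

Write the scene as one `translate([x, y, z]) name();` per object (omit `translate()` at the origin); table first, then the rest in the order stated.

table();
translate([0, 0, 743]) picture_frame();
translate([367, 961, 0]) stool();
translate([1286, 188, 0]) stool();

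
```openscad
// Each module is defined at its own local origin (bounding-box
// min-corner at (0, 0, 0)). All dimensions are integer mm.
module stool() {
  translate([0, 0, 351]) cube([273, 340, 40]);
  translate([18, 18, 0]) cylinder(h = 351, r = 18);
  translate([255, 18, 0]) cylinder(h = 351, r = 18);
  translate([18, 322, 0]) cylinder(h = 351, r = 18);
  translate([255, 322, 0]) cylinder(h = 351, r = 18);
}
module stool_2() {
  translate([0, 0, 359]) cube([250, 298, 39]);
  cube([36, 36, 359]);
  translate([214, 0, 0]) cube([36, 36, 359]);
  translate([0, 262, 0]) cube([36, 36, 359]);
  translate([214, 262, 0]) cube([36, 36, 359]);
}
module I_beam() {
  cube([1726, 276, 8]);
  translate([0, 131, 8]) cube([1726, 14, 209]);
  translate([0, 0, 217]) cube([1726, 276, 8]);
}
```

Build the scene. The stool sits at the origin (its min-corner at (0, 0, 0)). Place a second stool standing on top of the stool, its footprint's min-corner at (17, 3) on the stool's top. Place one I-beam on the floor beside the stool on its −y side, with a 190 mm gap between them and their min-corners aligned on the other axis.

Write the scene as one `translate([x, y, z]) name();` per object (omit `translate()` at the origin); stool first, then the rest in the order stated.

stool();
translate([17, 3, 391]) stool_2();
translate([0, -466, 0]) I_beam();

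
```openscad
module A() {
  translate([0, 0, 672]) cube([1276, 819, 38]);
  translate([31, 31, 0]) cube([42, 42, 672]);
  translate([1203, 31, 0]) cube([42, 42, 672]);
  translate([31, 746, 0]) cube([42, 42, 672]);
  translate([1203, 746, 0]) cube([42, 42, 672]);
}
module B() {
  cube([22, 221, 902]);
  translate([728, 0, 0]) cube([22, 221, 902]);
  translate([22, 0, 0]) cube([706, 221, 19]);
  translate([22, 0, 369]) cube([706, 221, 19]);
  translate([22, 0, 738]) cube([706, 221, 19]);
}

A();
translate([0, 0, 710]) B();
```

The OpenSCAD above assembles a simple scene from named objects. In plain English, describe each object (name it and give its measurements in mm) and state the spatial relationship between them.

A is a table with a 1276×819 mm rectangular top, 38 mm thick, top surface at z = 710 mm, supported by four 42×42 mm square legs, each inset 31 mm from the nearest pair of top edges, running from the floor.

B is a bookshelf 750 mm wide overall, 221 mm deep and 902 mm tall. The two sides are 22 mm thick vertical panels. 3 horizontal shelves of 19 mm thickness span between the inner faces of the sides; the lowest shelf sits on the floor and shelves are stacked with a clear vertical gap of 350 mm between each pair.

The bookshelf is on top of the table.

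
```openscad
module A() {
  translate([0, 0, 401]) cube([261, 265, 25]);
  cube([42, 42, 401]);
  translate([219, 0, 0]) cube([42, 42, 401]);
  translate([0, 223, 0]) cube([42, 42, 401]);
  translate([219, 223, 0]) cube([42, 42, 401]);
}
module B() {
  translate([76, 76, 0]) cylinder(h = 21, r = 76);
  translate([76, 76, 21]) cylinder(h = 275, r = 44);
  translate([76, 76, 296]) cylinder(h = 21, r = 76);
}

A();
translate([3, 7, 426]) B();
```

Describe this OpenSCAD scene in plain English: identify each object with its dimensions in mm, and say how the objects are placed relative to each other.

A is a four-legged stool. The seat is a 261×265×25 mm slab whose top surface is at z = 426 mm; four square legs, each 42×42 mm in cross-section, run from the floor (z = 0) to the underside of the seat, each flush with a corner of the seat.

B is a spool: two coaxial disc flanges of radius 76 mm and thickness 21 mm, joined by a core cylinder of radius 44 mm and height 275 mm. The lower flange rests on z = 0 and the three cylinders share a vertical axis.

The spool is on top of the stool.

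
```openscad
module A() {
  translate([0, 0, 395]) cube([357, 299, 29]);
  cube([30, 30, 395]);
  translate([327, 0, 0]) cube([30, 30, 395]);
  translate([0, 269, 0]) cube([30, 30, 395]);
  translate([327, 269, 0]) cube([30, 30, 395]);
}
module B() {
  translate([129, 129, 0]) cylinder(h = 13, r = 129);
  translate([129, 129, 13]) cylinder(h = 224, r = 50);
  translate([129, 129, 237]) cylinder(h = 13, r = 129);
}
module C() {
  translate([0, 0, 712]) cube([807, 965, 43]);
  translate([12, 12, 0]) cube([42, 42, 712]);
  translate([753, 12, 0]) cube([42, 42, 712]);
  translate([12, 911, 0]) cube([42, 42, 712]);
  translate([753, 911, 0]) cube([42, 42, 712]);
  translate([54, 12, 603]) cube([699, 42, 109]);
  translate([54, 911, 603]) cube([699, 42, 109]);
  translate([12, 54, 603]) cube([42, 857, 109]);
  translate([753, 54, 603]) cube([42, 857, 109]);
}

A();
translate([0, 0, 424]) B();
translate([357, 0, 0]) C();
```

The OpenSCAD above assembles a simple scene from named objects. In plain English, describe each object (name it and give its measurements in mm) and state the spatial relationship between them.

A is a simple wooden stool: a rectangular seat 357 mm (x) by 299 mm (y), 29 mm thick, top face at z = 424 mm, on four square legs, each 30×30 mm in cross-section. The legs rest on z = 0, each flush with a corner of the seat.

B is a spool: two coaxial disc flanges of radius 129 mm and thickness 13 mm, joined by a core cylinder of radius 50 mm and height 224 mm. The lower flange rests on z = 0 and the three cylinders share a vertical axis.

C is a table: top 807 mm (x) × 965 mm (y), 43 mm thick, upper face at z = 755 mm, on four 42×42 mm square legs, each inset 12 mm from the nearest pair of top edges, running from z = 0 to the bottom of the top. Four apron rails, 42 mm thick and 109 mm tall, run between adjacent legs with their top edges flush with the underside of the top and their outer faces flush with the legs' outer faces.

The spool is on top of the stool. The table is against the stool's +x side, with their −y faces flush.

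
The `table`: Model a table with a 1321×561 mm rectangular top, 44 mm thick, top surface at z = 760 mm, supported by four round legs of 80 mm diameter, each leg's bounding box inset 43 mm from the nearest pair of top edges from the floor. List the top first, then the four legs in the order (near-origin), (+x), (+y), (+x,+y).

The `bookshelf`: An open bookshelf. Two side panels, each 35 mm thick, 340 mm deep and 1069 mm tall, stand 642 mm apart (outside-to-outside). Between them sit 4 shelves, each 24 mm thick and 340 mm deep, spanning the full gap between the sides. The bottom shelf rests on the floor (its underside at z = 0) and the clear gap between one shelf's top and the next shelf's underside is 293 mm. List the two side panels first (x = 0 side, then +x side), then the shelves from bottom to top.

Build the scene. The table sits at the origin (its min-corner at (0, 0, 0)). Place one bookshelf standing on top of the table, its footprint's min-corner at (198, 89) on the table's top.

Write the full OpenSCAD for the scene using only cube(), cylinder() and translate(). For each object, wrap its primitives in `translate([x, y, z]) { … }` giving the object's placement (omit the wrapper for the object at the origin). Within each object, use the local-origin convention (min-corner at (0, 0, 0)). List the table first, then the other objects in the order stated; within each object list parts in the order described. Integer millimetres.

translate([0, 0, 716]) cube([1321, 561, 44]);
translate([83, 83, 0]) cylinder(h = 716, r = 40);
translate([1238, 83, 0]) cylinder(h = 716, r = 40);
translate([83, 478, 0]) cylinder(h = 716, r = 40);
translate([1238, 478, 0]) cylinder(h = 716, r = 40);
translate([198, 89, 760]) {
  cube([35, 340, 1069]);
  translate([607, 0, 0]) cube([35, 340, 1069]);
  translate([35, 0, 0]) cube([572, 340, 24]);
  translate([35, 0, 317]) cube([572, 340, 24]);
  translate([35, 0, 634]) cube([572, 340, 24]);
  translate([35, 0, 951]) cube([572, 340, 24]);
}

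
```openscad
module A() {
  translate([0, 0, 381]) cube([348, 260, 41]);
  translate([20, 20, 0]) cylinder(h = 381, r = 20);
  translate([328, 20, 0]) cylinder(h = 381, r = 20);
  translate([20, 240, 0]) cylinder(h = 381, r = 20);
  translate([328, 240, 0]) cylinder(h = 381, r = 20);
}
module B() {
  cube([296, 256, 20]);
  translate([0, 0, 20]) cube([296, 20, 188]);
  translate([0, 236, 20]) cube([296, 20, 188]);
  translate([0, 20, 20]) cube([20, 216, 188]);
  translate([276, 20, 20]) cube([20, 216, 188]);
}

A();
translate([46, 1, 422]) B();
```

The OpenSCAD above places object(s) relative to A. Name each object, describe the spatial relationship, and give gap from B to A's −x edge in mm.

The open box's min-x is at 46; the stool's min-x is 0; gap = 46 mm.

A is a stool. B is an open box. The open box is on top of the stool. The gap from the open box to the stool's −x edge is 46 mm.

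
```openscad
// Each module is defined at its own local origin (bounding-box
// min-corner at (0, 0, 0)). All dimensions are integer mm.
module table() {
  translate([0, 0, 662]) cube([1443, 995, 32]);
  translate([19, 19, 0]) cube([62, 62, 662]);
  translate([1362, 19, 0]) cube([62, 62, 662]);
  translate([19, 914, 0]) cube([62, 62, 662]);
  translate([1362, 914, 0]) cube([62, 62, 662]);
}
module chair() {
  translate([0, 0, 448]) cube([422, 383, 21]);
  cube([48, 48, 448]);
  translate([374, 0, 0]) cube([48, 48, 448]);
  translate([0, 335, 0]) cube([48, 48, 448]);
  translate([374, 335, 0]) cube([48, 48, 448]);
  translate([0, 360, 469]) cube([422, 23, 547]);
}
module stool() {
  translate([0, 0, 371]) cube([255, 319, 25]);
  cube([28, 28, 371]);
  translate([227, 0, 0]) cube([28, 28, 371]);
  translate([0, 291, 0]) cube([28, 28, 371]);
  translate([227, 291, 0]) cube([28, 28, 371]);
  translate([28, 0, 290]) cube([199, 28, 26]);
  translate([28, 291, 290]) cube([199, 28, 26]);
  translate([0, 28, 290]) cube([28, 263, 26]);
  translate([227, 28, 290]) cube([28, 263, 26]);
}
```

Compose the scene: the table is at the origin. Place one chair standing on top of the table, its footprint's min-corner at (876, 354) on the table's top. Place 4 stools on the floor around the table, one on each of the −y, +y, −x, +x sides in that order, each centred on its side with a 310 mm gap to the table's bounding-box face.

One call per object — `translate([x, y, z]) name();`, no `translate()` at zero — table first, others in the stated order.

table();
translate([876, 354, 694]) chair();
translate([594, -629, 0]) stool();
translate([594, 1305, 0]) stool();
translate([-565, 338, 0]) stool();
translate([1753, 338, 0]) stool();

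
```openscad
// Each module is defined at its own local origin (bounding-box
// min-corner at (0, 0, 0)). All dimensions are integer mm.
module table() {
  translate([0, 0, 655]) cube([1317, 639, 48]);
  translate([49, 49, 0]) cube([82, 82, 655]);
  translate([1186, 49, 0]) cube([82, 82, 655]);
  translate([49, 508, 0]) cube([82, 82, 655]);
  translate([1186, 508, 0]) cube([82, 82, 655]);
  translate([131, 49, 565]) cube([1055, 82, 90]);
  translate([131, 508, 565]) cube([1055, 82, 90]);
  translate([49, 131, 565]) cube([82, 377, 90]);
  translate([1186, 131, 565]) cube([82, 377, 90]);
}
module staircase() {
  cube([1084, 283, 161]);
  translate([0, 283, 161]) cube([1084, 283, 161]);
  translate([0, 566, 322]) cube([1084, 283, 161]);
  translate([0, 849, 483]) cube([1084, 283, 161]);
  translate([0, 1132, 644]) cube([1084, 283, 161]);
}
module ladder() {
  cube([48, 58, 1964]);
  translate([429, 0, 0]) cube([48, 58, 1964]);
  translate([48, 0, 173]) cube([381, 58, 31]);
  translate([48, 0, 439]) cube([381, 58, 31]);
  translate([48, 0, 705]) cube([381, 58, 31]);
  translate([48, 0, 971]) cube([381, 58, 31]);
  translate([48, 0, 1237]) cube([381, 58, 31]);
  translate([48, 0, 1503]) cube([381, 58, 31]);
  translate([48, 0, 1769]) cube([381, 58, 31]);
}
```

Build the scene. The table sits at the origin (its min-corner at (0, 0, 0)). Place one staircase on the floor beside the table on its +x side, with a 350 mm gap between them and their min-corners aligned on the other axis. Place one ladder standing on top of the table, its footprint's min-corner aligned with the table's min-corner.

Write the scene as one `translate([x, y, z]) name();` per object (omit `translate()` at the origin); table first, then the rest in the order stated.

table();
translate([1667, 0, 0]) staircase();
translate([0, 0, 703]) ladder();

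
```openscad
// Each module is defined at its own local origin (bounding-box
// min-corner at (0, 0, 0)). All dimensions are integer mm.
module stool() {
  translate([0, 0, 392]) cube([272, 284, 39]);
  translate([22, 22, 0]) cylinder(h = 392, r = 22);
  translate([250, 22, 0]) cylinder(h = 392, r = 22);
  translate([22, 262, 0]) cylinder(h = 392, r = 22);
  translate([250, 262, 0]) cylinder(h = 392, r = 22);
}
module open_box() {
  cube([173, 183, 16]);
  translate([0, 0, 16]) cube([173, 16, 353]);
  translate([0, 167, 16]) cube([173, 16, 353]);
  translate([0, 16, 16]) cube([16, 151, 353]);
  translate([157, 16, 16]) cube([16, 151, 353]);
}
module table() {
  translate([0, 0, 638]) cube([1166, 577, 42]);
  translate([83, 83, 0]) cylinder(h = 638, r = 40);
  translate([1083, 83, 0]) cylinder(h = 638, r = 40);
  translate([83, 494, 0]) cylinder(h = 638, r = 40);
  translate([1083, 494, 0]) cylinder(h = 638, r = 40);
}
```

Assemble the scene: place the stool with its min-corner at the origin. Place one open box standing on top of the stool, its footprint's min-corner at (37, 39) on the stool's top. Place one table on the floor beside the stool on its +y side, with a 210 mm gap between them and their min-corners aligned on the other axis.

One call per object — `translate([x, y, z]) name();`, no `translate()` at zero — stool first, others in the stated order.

stool();
translate([37, 39, 431]) open_box();
translate([0, 494, 0]) table();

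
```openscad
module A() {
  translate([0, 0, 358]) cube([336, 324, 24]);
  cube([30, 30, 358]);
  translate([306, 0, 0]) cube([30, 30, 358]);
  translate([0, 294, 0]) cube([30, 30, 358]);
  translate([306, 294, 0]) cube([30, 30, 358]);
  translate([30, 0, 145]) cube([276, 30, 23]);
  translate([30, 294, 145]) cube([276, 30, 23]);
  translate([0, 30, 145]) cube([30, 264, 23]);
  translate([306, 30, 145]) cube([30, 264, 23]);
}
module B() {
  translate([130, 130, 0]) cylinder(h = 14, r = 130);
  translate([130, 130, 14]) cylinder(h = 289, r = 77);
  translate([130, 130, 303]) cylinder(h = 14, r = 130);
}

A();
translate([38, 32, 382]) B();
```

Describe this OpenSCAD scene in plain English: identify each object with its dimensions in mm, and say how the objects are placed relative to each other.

A is a simple wooden stool: a rectangular seat 336 mm (x) by 324 mm (y), 24 mm thick, top face at z = 382 mm, on four square legs, each 30×30 mm in cross-section. The legs rest on z = 0, each flush with a corner of the seat. Four stretchers, 30 mm wide and 23 mm tall, connect adjacent legs with their undersides at z = 145 mm, each running between the inner faces of the legs it joins and aligned with the legs' outer faces on the other axis.

B is a spool: two coaxial disc flanges of radius 130 mm and thickness 14 mm, joined by a core cylinder of radius 77 mm and height 289 mm. The lower flange rests on z = 0 and the three cylinders share a vertical axis.

The spool is on top of the stool, centred.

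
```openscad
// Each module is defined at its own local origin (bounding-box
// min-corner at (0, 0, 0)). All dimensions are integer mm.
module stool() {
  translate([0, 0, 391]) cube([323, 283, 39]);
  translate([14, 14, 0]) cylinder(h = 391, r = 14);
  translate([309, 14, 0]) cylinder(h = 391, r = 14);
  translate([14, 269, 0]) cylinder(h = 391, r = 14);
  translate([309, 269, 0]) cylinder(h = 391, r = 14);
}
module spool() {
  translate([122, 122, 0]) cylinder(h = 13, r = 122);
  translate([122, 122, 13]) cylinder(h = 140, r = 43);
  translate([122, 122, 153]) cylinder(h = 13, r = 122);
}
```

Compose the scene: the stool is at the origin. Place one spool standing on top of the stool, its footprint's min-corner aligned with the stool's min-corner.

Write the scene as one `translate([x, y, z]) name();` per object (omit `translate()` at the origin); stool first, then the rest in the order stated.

stool();
translate([0, 0, 430]) spool();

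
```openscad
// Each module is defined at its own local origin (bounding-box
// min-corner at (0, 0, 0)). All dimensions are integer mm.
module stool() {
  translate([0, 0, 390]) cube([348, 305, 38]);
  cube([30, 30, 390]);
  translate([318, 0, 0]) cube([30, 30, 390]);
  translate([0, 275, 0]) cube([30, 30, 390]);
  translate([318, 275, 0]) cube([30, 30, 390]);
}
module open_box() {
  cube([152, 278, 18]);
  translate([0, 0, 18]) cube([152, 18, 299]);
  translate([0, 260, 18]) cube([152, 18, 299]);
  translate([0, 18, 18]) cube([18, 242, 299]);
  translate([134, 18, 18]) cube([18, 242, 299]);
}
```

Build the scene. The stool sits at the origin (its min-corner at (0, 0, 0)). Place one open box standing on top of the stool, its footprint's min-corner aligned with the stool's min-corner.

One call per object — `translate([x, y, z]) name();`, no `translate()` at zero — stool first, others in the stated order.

stool();
translate([0, 0, 428]) open_box();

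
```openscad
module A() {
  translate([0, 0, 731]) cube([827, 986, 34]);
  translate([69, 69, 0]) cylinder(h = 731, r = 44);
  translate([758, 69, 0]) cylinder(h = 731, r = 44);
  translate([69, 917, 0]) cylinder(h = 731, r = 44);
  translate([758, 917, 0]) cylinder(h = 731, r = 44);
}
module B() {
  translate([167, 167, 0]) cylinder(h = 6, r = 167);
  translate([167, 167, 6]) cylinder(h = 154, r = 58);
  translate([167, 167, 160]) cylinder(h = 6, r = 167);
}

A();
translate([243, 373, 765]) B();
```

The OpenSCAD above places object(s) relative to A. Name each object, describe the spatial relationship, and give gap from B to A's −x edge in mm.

A is a table. B is a spool. The spool is on top of the table. The gap from the spool to the table's −x edge is 243 mm.

The spool's min-x is at 243; the table's min-x is 0; gap = 243 mm.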